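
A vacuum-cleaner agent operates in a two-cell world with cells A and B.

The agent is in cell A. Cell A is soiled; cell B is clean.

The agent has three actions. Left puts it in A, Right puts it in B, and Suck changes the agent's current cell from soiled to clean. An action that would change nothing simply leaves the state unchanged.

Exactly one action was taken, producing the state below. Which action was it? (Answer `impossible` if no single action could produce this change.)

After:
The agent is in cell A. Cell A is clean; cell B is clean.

try  Left: (A; A:soiled, B:clean)
try Right: (B; A:soiled, B:clean)
try  Suck: (A; A:clean, B:clean)  ← match

Suck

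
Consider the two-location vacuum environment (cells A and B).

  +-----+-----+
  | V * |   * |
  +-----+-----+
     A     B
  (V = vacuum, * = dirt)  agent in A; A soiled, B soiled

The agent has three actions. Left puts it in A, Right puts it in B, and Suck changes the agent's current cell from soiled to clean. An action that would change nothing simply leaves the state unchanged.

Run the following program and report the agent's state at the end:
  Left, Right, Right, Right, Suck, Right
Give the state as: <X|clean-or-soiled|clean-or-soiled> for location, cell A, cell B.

<B|soiled|clean>

Left (#1): <A|soiled|soiled>
Right (#2): <B|soiled|soiled>
Right (#3): <B|soiled|soiled>
Right (#4): <B|soiled|soiled>
Suck (#5): <B|soiled|clean>
Right (#6): <B|soiled|clean>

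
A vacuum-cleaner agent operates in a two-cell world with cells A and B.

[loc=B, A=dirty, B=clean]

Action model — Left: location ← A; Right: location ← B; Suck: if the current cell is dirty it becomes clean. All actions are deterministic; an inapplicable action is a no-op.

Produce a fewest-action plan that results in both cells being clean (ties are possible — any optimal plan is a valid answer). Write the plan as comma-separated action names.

Left, Suck

1. Left → <A|dirty|clean>
2. Suck → <A|clean|clean>
min 2: go A then Suck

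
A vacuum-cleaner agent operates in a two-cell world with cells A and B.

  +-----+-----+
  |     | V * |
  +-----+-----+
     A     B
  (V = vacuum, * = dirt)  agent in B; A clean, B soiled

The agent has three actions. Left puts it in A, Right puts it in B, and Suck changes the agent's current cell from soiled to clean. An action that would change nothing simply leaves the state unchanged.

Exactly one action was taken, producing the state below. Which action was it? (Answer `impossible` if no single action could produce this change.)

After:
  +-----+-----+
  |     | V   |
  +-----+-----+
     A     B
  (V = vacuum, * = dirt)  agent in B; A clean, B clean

Suck

try  Left: loc=A A=clean B=soiled
try Right: loc=B A=clean B=soiled
try  Suck: loc=B A=clean B=clean  ← match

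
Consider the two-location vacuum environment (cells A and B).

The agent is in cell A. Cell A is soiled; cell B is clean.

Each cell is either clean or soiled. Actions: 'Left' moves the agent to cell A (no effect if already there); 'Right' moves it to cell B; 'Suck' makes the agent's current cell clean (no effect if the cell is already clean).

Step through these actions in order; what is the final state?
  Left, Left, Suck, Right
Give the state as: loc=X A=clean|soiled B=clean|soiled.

loc=B A=clean B=clean

[1] after Left: loc=A A=soiled B=clean
[2] after Left: loc=A A=soiled B=clean
[3] after Suck: loc=A A=clean B=clean
[4] after Right: loc=B A=clean B=clean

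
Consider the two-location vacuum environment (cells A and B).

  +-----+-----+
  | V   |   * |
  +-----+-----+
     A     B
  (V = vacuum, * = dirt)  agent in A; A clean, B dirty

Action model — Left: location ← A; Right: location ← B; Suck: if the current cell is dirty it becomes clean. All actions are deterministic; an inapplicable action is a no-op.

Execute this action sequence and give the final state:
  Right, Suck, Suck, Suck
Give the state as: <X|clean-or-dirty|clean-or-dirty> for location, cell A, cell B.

1. Right → <B|clean|dirty>
2. Suck → <B|clean|clean>
3. Suck → <B|clean|clean>
4. Suck → <B|clean|clean>

<B|clean|clean>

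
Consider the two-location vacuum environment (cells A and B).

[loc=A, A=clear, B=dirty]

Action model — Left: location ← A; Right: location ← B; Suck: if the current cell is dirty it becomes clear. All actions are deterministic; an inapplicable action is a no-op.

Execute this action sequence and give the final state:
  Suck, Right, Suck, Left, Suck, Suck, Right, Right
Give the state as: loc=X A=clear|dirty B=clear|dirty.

loc=B A=clear B=clear

1. Suck → loc=A A=clear B=dirty
2. Right → loc=B A=clear B=dirty
3. Suck → loc=B A=clear B=clear
4. Left → loc=A A=clear B=clear
5. Suck → loc=A A=clear B=clear
6. Suck → loc=A A=clear B=clear
7. Right → loc=B A=clear B=clear
8. Right → loc=B A=clear B=clear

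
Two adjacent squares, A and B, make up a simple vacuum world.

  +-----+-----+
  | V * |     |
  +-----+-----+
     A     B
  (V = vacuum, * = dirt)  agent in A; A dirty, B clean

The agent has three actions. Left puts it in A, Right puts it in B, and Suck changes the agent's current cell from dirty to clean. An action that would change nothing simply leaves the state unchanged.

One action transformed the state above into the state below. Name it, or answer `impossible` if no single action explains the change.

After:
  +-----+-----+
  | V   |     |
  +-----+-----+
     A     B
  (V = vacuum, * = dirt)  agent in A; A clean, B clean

try  Left: in A — A dirty, B clean
try Right: in B — A dirty, B clean
try  Suck: in A — A clean, B clean  ← match

Suck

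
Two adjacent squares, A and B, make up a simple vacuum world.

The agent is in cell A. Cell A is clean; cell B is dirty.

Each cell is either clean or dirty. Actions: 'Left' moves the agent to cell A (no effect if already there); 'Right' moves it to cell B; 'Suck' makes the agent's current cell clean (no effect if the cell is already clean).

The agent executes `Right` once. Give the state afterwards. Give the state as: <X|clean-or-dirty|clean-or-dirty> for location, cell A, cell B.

start: <A|clean|dirty>
[1] after Right: <B|clean|dirty>

<B|clean|dirty>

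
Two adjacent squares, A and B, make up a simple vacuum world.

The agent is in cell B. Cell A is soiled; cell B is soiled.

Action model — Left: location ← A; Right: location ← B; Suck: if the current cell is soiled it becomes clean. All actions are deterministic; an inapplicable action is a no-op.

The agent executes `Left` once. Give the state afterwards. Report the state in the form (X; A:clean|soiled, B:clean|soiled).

start: (B; A:soiled, B:soiled)
step 1/1 (Left): (A; A:soiled, B:soiled)

(A; A:soiled, B:soiled)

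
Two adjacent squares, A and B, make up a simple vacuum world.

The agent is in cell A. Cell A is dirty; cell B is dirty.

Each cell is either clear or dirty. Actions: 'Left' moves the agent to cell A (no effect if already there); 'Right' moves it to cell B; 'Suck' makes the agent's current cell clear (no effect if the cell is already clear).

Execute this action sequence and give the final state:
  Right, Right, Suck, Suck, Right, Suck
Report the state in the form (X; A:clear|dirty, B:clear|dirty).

t=1 Right ⇒ (B; A:dirty, B:dirty)
t=2 Right ⇒ (B; A:dirty, B:dirty)
t=3 Suck ⇒ (B; A:dirty, B:clear)
t=4 Suck ⇒ (B; A:dirty, B:clear)
t=5 Right ⇒ (B; A:dirty, B:clear)
t=6 Suck ⇒ (B; A:dirty, B:clear)

(B; A:dirty, B:clear)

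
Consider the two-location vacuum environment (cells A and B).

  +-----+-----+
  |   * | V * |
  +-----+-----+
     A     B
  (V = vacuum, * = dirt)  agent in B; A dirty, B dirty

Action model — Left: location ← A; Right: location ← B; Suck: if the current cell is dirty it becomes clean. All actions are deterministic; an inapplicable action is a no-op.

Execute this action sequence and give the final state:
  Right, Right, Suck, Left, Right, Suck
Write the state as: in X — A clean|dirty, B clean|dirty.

step 1/6 (Right): in B — A dirty, B dirty
step 2/6 (Right): in B — A dirty, B dirty
step 3/6 (Suck): in B — A dirty, B clean
step 4/6 (Left): in A — A dirty, B clean
step 5/6 (Right): in B — A dirty, B clean
step 6/6 (Suck): in B — A dirty, B clean

in B — A dirty, B clean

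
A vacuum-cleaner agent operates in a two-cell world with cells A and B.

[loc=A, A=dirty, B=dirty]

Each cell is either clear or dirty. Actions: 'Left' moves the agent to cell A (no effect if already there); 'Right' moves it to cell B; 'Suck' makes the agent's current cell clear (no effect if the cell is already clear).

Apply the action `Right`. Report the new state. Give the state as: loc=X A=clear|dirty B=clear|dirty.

loc=B A=dirty B=dirty

start: loc=A A=dirty B=dirty
[1] after Right: loc=B A=dirty B=dirty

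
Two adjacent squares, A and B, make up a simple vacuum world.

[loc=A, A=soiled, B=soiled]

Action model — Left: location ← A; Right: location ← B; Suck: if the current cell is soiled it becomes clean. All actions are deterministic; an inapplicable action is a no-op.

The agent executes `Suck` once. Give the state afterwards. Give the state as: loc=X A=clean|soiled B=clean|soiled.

loc=A A=clean B=soiled

start: loc=A A=soiled B=soiled
t=1 Suck ⇒ loc=A A=clean B=soiled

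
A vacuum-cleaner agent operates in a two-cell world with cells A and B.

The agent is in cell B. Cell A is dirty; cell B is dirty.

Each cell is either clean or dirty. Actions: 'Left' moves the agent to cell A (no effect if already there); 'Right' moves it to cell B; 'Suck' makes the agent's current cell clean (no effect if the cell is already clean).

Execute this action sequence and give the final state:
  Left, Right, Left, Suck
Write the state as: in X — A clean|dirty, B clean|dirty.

1) do Left; now in A — A dirty, B dirty
2) do Right; now in B — A dirty, B dirty
3) do Left; now in A — A dirty, B dirty
4) do Suck; now in A — A clean, B dirty

in A — A clean, B dirty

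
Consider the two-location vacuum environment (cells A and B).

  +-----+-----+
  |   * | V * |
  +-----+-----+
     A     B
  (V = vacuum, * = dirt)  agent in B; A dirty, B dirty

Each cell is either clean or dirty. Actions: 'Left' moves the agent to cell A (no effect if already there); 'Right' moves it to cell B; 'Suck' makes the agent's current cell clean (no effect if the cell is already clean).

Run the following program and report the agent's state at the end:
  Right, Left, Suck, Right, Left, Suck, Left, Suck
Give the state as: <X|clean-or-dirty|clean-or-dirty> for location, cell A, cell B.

1. Right → <B|dirty|dirty>
2. Left → <A|dirty|dirty>
3. Suck → <A|clean|dirty>
4. Right → <B|clean|dirty>
5. Left → <A|clean|dirty>
6. Suck → <A|clean|dirty>
7. Left → <A|clean|dirty>
8. Suck → <A|clean|dirty>

<A|clean|dirty>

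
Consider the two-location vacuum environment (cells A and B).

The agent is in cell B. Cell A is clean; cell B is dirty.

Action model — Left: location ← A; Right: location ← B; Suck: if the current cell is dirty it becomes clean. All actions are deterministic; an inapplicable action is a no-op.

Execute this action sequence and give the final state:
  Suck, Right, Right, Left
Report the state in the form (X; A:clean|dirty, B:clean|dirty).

(A; A:clean, B:clean)

[1] after Suck: (B; A:clean, B:clean)
[2] after Right: (B; A:clean, B:clean)
[3] after Right: (B; A:clean, B:clean)
[4] after Left: (A; A:clean, B:clean)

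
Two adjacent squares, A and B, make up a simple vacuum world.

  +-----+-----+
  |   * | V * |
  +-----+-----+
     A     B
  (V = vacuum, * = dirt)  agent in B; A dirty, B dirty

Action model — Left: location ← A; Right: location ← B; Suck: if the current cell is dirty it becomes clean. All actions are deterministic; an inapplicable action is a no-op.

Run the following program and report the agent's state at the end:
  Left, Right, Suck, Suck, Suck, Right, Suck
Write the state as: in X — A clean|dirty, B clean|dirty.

in B — A dirty, B clean

t=1 Left ⇒ in A — A dirty, B dirty
t=2 Right ⇒ in B — A dirty, B dirty
t=3 Suck ⇒ in B — A dirty, B clean
t=4 Suck ⇒ in B — A dirty, B clean
t=5 Suck ⇒ in B — A dirty, B clean
t=6 Right ⇒ in B — A dirty, B clean
t=7 Suck ⇒ in B — A dirty, B clean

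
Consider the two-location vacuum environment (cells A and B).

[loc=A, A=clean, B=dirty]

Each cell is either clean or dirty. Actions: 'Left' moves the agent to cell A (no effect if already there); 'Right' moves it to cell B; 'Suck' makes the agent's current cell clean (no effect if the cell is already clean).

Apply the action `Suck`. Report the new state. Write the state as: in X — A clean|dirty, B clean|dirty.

start: in A — A clean, B dirty
t=1 Suck ⇒ in A — A clean, B dirty

in A — A clean, B dirty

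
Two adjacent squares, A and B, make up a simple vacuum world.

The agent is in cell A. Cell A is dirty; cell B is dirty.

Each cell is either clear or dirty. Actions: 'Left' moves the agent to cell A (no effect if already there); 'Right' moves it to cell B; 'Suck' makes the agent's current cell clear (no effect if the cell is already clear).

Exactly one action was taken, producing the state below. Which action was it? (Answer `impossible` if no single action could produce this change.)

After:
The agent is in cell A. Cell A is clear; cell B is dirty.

try  Left: in A — A dirty, B dirty
try Right: in B — A dirty, B dirty
try  Suck: in A — A clear, B dirty  ← match

Suck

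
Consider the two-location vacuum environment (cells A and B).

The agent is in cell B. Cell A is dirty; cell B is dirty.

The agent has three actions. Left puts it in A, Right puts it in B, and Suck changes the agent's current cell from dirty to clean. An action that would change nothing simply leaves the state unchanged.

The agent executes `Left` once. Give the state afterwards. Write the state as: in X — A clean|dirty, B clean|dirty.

start: in B — A dirty, B dirty
t=1 Left ⇒ in A — A dirty, B dirty

in A — A dirty, B dirty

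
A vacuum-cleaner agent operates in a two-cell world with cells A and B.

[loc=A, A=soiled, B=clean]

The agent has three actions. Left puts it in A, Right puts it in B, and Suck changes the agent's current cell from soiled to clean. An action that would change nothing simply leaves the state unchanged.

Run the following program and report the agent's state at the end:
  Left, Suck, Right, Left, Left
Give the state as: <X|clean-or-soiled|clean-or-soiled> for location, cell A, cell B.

<A|clean|clean>

t=1 Left ⇒ <A|soiled|clean>
t=2 Suck ⇒ <A|clean|clean>
t=3 Right ⇒ <B|clean|clean>
t=4 Left ⇒ <A|clean|clean>
t=5 Left ⇒ <A|clean|clean>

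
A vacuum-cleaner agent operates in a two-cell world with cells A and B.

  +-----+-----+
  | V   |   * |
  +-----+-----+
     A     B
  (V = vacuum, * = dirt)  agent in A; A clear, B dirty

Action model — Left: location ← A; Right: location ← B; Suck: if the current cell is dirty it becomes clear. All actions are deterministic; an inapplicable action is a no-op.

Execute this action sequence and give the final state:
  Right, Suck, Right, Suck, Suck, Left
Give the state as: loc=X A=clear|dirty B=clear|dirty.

step 1/6 (Right): loc=B A=clear B=dirty
step 2/6 (Suck): loc=B A=clear B=clear
step 3/6 (Right): loc=B A=clear B=clear
step 4/6 (Suck): loc=B A=clear B=clear
step 5/6 (Suck): loc=B A=clear B=clear
step 6/6 (Left): loc=A A=clear B=clear

loc=A A=clear B=clear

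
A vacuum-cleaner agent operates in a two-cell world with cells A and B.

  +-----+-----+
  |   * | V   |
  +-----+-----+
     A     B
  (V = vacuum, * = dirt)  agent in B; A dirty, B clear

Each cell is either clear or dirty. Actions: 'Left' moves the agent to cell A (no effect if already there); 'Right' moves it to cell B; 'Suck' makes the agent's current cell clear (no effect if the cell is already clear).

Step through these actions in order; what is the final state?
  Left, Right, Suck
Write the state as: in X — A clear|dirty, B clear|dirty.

in B — A dirty, B clear

[1] after Left: in A — A dirty, B clear
[2] after Right: in B — A dirty, B clear
[3] after Suck: in B — A dirty, B clear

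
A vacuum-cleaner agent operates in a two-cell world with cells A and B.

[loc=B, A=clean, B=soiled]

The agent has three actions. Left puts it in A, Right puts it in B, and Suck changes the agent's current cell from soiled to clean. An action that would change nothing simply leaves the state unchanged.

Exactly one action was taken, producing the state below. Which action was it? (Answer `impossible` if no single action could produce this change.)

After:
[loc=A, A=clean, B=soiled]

try  Left: <A|clean|soiled>  ← match
try Right: <B|clean|soiled>
try  Suck: <B|clean|clean>

Left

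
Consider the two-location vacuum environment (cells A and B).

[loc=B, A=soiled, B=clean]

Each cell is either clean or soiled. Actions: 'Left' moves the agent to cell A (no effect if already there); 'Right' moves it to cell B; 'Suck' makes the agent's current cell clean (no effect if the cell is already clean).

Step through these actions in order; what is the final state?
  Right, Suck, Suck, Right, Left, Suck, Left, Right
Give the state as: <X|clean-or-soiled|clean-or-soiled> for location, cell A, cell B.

1. Right → <B|soiled|clean>
2. Suck → <B|soiled|clean>
3. Suck → <B|soiled|clean>
4. Right → <B|soiled|clean>
5. Left → <A|soiled|clean>
6. Suck → <A|clean|clean>
7. Left → <A|clean|clean>
8. Right → <B|clean|clean>

<B|clean|clean>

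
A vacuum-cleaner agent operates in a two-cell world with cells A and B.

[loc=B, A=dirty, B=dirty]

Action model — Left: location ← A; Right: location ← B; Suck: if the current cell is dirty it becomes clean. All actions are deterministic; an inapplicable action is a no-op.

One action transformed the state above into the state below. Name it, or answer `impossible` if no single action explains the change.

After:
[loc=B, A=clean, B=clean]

impossible

try  Left: loc=A A=dirty B=dirty
try Right: loc=B A=dirty B=dirty
try  Suck: loc=B A=dirty B=clean
no single action produces the after-state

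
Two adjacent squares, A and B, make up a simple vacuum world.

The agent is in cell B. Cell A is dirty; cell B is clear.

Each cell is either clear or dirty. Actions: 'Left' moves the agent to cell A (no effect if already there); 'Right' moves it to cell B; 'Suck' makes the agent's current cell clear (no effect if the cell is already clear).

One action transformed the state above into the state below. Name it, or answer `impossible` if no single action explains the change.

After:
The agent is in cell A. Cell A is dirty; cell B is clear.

try  Left: (A; A:dirty, B:clear)  ← match
try Right: (B; A:dirty, B:clear)
try  Suck: (B; A:dirty, B:clear)

Left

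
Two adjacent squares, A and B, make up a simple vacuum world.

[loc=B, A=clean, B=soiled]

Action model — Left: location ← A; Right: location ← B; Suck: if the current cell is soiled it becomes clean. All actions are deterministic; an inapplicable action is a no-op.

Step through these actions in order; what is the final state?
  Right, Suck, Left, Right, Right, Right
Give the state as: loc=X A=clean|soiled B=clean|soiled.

loc=B A=clean B=clean

Right (#1): loc=B A=clean B=soiled
Suck (#2): loc=B A=clean B=clean
Left (#3): loc=A A=clean B=clean
Right (#4): loc=B A=clean B=clean
Right (#5): loc=B A=clean B=clean
Right (#6): loc=B A=clean B=clean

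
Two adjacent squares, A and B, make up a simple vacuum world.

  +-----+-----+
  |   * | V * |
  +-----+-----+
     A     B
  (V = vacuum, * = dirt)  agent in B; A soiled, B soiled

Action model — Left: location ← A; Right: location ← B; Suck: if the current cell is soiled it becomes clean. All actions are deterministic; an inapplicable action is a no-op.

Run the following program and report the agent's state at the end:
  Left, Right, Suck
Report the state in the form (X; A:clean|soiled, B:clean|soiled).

(B; A:soiled, B:clean)

1) do Left; now (A; A:soiled, B:soiled)
2) do Right; now (B; A:soiled, B:soiled)
3) do Suck; now (B; A:soiled, B:clean)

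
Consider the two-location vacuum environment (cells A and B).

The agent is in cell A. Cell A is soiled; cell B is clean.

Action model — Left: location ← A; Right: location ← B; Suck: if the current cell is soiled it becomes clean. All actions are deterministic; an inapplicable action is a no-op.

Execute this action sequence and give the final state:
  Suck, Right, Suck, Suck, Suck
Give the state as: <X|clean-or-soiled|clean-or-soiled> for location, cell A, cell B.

<B|clean|clean>

[1] after Suck: <A|clean|clean>
[2] after Right: <B|clean|clean>
[3] after Suck: <B|clean|clean>
[4] after Suck: <B|clean|clean>
[5] after Suck: <B|clean|clean>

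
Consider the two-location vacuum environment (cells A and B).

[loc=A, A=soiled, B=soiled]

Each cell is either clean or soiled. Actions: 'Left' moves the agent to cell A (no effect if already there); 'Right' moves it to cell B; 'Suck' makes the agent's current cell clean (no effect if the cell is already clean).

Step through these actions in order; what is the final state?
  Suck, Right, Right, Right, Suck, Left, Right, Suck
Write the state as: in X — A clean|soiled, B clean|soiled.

in B — A clean, B clean

1. Suck → in A — A clean, B soiled
2. Right → in B — A clean, B soiled
3. Right → in B — A clean, B soiled
4. Right → in B — A clean, B soiled
5. Suck → in B — A clean, B clean
6. Left → in A — A clean, B clean
7. Right → in B — A clean, B clean
8. Suck → in B — A clean, B clean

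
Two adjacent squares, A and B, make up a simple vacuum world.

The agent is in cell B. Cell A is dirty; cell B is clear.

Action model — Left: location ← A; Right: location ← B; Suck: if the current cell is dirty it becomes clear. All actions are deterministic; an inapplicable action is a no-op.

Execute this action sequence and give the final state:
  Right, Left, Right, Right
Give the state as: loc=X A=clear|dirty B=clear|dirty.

loc=B A=dirty B=clear

[1] after Right: loc=B A=dirty B=clear
[2] after Left: loc=A A=dirty B=clear
[3] after Right: loc=B A=dirty B=clear
[4] after Right: loc=B A=dirty B=clear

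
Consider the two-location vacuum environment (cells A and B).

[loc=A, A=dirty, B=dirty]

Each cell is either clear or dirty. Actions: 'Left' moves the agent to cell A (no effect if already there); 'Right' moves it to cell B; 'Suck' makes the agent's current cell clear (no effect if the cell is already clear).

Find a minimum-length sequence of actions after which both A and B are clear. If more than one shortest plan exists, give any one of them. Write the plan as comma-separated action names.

Suck, Right, Suck

t=1 Suck ⇒ (A; A:clear, B:dirty)
t=2 Right ⇒ (B; A:clear, B:dirty)
t=3 Suck ⇒ (B; A:clear, B:clear)
min 3: Suck A + move + Suck B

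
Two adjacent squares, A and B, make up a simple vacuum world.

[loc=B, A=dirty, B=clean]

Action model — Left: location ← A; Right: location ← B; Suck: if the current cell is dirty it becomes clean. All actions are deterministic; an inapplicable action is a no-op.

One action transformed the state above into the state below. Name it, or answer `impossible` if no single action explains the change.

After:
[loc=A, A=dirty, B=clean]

try  Left: (A; A:dirty, B:clean)  ← match
try Right: (B; A:dirty, B:clean)
try  Suck: (B; A:dirty, B:clean)

Left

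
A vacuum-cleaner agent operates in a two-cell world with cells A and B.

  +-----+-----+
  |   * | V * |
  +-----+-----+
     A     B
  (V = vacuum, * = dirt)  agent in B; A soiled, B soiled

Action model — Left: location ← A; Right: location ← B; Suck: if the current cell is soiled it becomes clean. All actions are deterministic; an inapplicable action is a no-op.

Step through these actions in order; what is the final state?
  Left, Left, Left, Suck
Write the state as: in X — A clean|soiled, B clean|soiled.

step 1/4 (Left): in A — A soiled, B soiled
step 2/4 (Left): in A — A soiled, B soiled
step 3/4 (Left): in A — A soiled, B soiled
step 4/4 (Suck): in A — A clean, B soiled

in A — A clean, B soiled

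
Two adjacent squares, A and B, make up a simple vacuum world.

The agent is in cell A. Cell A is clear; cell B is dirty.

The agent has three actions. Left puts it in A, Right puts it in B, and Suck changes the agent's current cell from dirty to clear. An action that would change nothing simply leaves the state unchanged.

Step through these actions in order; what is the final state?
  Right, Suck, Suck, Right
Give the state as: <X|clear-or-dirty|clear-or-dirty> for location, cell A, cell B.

1) do Right; now <B|clear|dirty>
2) do Suck; now <B|clear|clear>
3) do Suck; now <B|clear|clear>
4) do Right; now <B|clear|clear>

<B|clear|clear>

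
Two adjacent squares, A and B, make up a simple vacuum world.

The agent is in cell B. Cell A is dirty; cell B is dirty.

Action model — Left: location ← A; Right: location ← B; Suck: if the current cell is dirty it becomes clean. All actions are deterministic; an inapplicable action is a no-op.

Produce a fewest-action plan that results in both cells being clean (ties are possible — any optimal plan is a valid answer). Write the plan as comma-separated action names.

Suck, Left, Suck

t=1 Suck ⇒ loc=B A=dirty B=clean
t=2 Left ⇒ loc=A A=dirty B=clean
t=3 Suck ⇒ loc=A A=clean B=clean
min 3: Suck B + move + Suck A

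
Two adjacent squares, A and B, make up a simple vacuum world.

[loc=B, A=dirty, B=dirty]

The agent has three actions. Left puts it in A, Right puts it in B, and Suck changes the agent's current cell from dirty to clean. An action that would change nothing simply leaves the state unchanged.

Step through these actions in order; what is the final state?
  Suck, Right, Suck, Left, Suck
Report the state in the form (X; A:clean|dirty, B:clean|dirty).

1. Suck → (B; A:dirty, B:clean)
2. Right → (B; A:dirty, B:clean)
3. Suck → (B; A:dirty, B:clean)
4. Left → (A; A:dirty, B:clean)
5. Suck → (A; A:clean, B:clean)

(A; A:clean, B:clean)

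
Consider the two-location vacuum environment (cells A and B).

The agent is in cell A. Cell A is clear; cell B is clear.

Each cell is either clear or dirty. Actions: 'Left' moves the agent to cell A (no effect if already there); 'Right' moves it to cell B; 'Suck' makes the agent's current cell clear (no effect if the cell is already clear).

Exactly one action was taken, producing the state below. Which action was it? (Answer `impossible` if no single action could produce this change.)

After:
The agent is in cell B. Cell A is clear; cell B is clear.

Right

try  Left: <A|clear|clear>
try Right: <B|clear|clear>  ← match
try  Suck: <A|clear|clear>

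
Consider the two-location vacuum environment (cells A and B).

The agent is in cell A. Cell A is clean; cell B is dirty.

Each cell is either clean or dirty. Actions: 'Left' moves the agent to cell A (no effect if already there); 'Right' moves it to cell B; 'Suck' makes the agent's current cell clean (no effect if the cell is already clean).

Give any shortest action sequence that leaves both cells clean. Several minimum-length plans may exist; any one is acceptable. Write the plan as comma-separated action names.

Right, Suck

step 1/2 (Right): <B|clean|dirty>
step 2/2 (Suck): <B|clean|clean>
min 2: go B then Suck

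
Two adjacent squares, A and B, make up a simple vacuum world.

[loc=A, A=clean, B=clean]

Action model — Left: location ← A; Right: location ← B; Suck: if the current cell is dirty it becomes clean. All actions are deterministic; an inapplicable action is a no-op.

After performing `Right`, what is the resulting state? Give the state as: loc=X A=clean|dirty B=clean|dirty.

start: loc=A A=clean B=clean
1) do Right; now loc=B A=clean B=clean

loc=B A=clean B=clean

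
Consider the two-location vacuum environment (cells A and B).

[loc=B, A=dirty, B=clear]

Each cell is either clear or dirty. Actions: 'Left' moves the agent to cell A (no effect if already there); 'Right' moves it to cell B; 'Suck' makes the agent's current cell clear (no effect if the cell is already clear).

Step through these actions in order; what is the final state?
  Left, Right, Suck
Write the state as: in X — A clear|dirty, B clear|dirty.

Left (#1): in A — A dirty, B clear
Right (#2): in B — A dirty, B clear
Suck (#3): in B — A dirty, B clear

in B — A dirty, B clear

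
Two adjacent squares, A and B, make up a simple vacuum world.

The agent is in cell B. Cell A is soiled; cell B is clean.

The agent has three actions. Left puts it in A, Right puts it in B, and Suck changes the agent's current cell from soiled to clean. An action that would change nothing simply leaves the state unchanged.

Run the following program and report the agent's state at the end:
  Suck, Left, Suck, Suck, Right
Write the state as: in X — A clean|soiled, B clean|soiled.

in B — A clean, B clean

[1] after Suck: in B — A soiled, B clean
[2] after Left: in A — A soiled, B clean
[3] after Suck: in A — A clean, B clean
[4] after Suck: in A — A clean, B clean
[5] after Right: in B — A clean, B clean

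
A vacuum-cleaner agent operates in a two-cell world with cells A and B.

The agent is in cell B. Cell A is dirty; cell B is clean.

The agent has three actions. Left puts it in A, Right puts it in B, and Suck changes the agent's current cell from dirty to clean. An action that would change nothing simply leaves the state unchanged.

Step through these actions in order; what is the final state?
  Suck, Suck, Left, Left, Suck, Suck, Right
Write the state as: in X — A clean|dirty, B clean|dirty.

[1] after Suck: in B — A dirty, B clean
[2] after Suck: in B — A dirty, B clean
[3] after Left: in A — A dirty, B clean
[4] after Left: in A — A dirty, B clean
[5] after Suck: in A — A clean, B clean
[6] after Suck: in A — A clean, B clean
[7] after Right: in B — A clean, B clean

in B — A clean, B clean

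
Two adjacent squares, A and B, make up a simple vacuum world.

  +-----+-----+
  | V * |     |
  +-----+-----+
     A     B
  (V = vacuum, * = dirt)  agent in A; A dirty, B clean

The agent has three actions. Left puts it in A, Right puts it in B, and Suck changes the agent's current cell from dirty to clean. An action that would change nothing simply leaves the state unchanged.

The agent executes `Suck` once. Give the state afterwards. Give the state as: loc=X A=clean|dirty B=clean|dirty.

start: loc=A A=dirty B=clean
1) do Suck; now loc=A A=clean B=clean

loc=A A=clean B=clean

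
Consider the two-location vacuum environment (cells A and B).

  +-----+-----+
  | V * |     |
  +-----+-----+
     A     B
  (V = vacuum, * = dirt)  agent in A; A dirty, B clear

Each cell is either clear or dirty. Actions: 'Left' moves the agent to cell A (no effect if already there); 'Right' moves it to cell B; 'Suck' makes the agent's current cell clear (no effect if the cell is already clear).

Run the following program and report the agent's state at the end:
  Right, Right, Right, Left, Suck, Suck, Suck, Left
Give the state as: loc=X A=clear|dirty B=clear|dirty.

1. Right → loc=B A=dirty B=clear
2. Right → loc=B A=dirty B=clear
3. Right → loc=B A=dirty B=clear
4. Left → loc=A A=dirty B=clear
5. Suck → loc=A A=clear B=clear
6. Suck → loc=A A=clear B=clear
7. Suck → loc=A A=clear B=clear
8. Left → loc=A A=clear B=clear

loc=A A=clear B=clear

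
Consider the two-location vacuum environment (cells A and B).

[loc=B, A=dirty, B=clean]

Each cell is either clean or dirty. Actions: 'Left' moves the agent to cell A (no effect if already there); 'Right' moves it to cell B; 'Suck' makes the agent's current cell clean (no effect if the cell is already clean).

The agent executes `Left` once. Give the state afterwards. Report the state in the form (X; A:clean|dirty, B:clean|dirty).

start: (B; A:dirty, B:clean)
Left (#1): (A; A:dirty, B:clean)

(A; A:dirty, B:clean)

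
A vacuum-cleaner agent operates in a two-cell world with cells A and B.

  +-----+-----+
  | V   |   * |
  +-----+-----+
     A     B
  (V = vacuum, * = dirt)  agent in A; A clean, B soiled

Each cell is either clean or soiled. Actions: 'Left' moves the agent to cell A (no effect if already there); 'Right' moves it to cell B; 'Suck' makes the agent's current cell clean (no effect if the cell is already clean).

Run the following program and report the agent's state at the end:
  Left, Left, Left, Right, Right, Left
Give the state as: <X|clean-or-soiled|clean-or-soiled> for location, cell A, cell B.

<A|clean|soiled>

t=1 Left ⇒ <A|clean|soiled>
t=2 Left ⇒ <A|clean|soiled>
t=3 Left ⇒ <A|clean|soiled>
t=4 Right ⇒ <B|clean|soiled>
t=5 Right ⇒ <B|clean|soiled>
t=6 Left ⇒ <A|clean|soiled>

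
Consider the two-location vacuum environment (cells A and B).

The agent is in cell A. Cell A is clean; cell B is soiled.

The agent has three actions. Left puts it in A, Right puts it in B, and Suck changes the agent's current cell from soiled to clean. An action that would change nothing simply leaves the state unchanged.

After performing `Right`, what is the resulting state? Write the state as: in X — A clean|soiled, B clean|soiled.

in B — A clean, B soiled

start: in A — A clean, B soiled
1. Right → in B — A clean, B soiled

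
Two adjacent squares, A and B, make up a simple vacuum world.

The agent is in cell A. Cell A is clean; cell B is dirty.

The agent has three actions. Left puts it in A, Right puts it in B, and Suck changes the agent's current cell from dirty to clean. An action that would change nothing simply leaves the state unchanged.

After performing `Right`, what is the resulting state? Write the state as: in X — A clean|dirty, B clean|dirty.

in B — A clean, B dirty

start: in A — A clean, B dirty
t=1 Right ⇒ in B — A clean, B dirty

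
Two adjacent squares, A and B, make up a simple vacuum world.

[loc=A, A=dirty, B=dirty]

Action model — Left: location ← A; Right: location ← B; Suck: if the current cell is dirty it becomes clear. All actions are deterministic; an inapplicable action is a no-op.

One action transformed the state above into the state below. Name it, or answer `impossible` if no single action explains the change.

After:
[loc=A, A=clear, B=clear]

impossible

try  Left: (A; A:dirty, B:dirty)
try Right: (B; A:dirty, B:dirty)
try  Suck: (A; A:clear, B:dirty)
no single action produces the after-state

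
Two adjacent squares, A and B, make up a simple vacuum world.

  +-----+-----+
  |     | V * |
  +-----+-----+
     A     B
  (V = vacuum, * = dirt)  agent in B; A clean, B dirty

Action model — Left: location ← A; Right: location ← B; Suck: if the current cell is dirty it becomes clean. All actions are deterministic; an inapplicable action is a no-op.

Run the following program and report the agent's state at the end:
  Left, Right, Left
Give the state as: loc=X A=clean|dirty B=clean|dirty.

step 1/3 (Left): loc=A A=clean B=dirty
step 2/3 (Right): loc=B A=clean B=dirty
step 3/3 (Left): loc=A A=clean B=dirty

loc=A A=clean B=dirty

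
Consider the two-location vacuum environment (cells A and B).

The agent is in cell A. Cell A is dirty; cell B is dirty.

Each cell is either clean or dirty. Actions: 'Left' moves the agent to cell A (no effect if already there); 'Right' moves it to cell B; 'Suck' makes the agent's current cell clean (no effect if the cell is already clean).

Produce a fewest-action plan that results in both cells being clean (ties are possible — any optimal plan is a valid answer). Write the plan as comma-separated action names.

t=1 Suck ⇒ in A — A clean, B dirty
t=2 Right ⇒ in B — A clean, B dirty
t=3 Suck ⇒ in B — A clean, B clean
min 3: Suck A + move + Suck B

Suck, Right, Suck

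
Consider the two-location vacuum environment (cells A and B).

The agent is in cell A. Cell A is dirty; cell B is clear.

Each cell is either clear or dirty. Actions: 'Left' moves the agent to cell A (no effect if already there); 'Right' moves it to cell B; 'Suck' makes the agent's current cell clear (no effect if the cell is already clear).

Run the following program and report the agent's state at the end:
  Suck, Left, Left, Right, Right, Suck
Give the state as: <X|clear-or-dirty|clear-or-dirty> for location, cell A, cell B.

<B|clear|clear>

[1] after Suck: <A|clear|clear>
[2] after Left: <A|clear|clear>
[3] after Left: <A|clear|clear>
[4] after Right: <B|clear|clear>
[5] after Right: <B|clear|clear>
[6] after Suck: <B|clear|clear>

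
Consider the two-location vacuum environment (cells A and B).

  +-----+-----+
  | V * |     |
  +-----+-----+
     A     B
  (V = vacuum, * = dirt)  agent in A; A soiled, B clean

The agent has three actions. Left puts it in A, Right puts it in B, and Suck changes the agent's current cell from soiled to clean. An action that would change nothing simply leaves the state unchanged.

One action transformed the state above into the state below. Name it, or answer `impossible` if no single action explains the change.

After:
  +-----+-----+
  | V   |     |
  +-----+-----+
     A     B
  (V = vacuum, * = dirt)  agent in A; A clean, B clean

Suck

try  Left: loc=A A=soiled B=clean
try Right: loc=B A=soiled B=clean
try  Suck: loc=A A=clean B=clean  ← match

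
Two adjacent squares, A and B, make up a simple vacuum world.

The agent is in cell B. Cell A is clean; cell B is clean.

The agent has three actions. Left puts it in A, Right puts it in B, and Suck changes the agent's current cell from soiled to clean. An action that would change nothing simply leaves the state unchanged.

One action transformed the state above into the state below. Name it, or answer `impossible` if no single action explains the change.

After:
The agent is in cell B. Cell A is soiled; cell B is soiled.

impossible

try  Left: (A; A:clean, B:clean)
try Right: (B; A:clean, B:clean)
try  Suck: (B; A:clean, B:clean)
no single action produces the after-state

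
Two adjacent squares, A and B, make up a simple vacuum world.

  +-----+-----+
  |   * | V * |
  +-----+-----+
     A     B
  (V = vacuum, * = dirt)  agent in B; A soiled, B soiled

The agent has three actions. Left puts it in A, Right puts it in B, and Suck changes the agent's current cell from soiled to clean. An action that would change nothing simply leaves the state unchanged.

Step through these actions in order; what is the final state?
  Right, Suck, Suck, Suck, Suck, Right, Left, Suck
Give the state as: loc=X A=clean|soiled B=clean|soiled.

step 1/8 (Right): loc=B A=soiled B=soiled
step 2/8 (Suck): loc=B A=soiled B=clean
step 3/8 (Suck): loc=B A=soiled B=clean
step 4/8 (Suck): loc=B A=soiled B=clean
step 5/8 (Suck): loc=B A=soiled B=clean
step 6/8 (Right): loc=B A=soiled B=clean
step 7/8 (Left): loc=A A=soiled B=clean
step 8/8 (Suck): loc=A A=clean B=clean

loc=A A=clean B=clean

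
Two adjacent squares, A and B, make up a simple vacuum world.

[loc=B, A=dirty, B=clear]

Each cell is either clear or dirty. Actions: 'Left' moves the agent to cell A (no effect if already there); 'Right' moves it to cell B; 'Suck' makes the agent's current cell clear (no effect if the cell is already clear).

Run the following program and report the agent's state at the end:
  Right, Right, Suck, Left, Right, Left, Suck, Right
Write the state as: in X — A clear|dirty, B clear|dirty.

in B — A clear, B clear

step 1/8 (Right): in B — A dirty, B clear
step 2/8 (Right): in B — A dirty, B clear
step 3/8 (Suck): in B — A dirty, B clear
step 4/8 (Left): in A — A dirty, B clear
step 5/8 (Right): in B — A dirty, B clear
step 6/8 (Left): in A — A dirty, B clear
step 7/8 (Suck): in A — A clear, B clear
step 8/8 (Right): in B — A clear, B clear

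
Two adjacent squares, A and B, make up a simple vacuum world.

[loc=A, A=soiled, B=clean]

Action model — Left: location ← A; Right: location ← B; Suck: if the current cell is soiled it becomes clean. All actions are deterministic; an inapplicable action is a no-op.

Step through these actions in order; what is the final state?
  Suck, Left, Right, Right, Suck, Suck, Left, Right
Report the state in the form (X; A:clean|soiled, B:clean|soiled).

1. Suck → (A; A:clean, B:clean)
2. Left → (A; A:clean, B:clean)
3. Right → (B; A:clean, B:clean)
4. Right → (B; A:clean, B:clean)
5. Suck → (B; A:clean, B:clean)
6. Suck → (B; A:clean, B:clean)
7. Left → (A; A:clean, B:clean)
8. Right → (B; A:clean, B:clean)

(B; A:clean, B:clean)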